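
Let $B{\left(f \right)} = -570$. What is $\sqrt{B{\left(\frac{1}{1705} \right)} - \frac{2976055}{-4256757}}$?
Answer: $\frac{i \sqrt{1146191149618255}}{1418919} \approx 23.86 i$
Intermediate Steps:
$\sqrt{B{\left(\frac{1}{1705} \right)} - \frac{2976055}{-4256757}} = \sqrt{-570 - \frac{2976055}{-4256757}} = \sqrt{-570 - - \frac{2976055}{4256757}} = \sqrt{-570 + \frac{2976055}{4256757}} = \sqrt{- \frac{2423375435}{4256757}} = \frac{i \sqrt{1146191149618255}}{1418919}$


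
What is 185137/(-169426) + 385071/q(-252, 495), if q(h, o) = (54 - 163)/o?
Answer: -32294334606703/18467434 ≈ -1.7487e+6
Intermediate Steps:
q(h, o) = -109/o
185137/(-169426) + 385071/q(-252, 495) = 185137/(-169426) + 385071/((-109/495)) = 185137*(-1/169426) + 385071/((-109*1/495)) = -185137/169426 + 385071/(-109/495) = -185137/169426 + 385071*(-495/109) = -185137/169426 - 190610145/109 = -32294334606703/18467434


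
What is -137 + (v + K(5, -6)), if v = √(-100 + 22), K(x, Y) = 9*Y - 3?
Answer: -194 + I*√78 ≈ -194.0 + 8.8318*I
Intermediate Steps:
K(x, Y) = -3 + 9*Y
v = I*√78 (v = √(-78) = I*√78 ≈ 8.8318*I)
-137 + (v + K(5, -6)) = -137 + (I*√78 + (-3 + 9*(-6))) = -137 + (I*√78 + (-3 - 54)) = -137 + (I*√78 - 57) = -137 + (-57 + I*√78) = -194 + I*√78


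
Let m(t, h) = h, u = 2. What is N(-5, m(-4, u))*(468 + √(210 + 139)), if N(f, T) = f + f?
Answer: -4680 - 10*√349 ≈ -4866.8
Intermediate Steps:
N(f, T) = 2*f
N(-5, m(-4, u))*(468 + √(210 + 139)) = (2*(-5))*(468 + √(210 + 139)) = -10*(468 + √349) = -4680 - 10*√349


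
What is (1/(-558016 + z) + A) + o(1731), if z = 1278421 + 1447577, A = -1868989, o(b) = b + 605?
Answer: -4046870104245/2167982 ≈ -1.8667e+6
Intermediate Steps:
o(b) = 605 + b
z = 2725998
(1/(-558016 + z) + A) + o(1731) = (1/(-558016 + 2725998) - 1868989) + (605 + 1731) = (1/2167982 - 1868989) + 2336 = -4051934510197/2167982 + 2336 = -4046870104245/2167982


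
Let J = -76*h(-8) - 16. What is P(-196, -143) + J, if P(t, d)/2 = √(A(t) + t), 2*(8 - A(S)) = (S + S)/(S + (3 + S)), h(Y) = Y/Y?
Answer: -92 + 8*I*√1782787/389 ≈ -92.0 + 27.459*I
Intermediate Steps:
h(Y) = 1
J = -92 (J = -76*1 - 16 = -76 - 16 = -92)
A(S) = 8 - S/(3 + 2*S) (A(S) = 8 - (S + S)/(2*(S + (3 + S))) = 8 - 2*S/(2*(3 + 2*S)) = 8 - S/(3 + 2*S))
P(t, d) = 2*√(t + 3*(8 + 5*t)/(3 + 2*t)) (P(t, d) = 2*√(3*(8 + 5*t)/(3 + 2*t) + t) = 2*√(t + 3*(8 + 5*t)/(3 + 2*t)))
P(-196, -143) + J = 2*√((24 + 15*(-196) - 196*(3 + 2*(-196)))/(3 + 2*(-196))) - 92 = 2*√((24 - 2940 - 196*(3 - 392))/(3 - 392)) - 92 = 2*√((24 - 2940 - 196*(-389))/(-389)) - 92 = 2*√(-(24 - 2940 + 76244)/389) - 92 = 2*√(-1/389*73328) - 92 = 2*√(-73328/389) - 92 = 2*(4*I*√1782787/389) - 92 = 8*I*√1782787/389 - 92 = -92 + 8*I*√1782787/389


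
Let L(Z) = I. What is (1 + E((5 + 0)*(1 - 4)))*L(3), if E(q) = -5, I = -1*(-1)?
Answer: -4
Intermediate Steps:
I = 1
L(Z) = 1
(1 + E((5 + 0)*(1 - 4)))*L(3) = (1 - 5)*1 = -4*1 = -4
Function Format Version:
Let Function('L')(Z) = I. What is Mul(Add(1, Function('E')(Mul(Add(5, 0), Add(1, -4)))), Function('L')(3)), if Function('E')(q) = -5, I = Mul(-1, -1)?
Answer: -4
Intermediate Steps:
I = 1
Function('L')(Z) = 1
Mul(Add(1, Function('E')(Mul(Add(5, 0), Add(1, -4)))), Function('L')(3)) = Mul(Add(1, -5), 1) = Mul(-4, 1) = -4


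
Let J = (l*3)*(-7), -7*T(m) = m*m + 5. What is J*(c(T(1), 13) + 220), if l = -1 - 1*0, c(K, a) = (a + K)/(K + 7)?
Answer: 200445/43 ≈ 4661.5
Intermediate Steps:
T(m) = -5/7 - m²/7 (T(m) = -(m*m + 5)/7 = -(m² + 5)/7 = -(5 + m²)/7 = -5/7 - m²/7)
c(K, a) = (K + a)/(7 + K)
l = -1 (l = -1 + 0 = -1)
J = 21 (J = -1*3*(-7) = -3*(-7) = 21)
J*(c(T(1), 13) + 220) = 21*(((-5/7 - ⅐*1²) + 13)/(7 + (-5/7 - ⅐*1²)) + 220) = 21*(((-5/7 - ⅐*1) + 13)/(7 + (-5/7 - ⅐*1)) + 220) = 21*(((-5/7 - ⅐) + 13)/(7 + (-5/7 - ⅐)) + 220) = 21*((-6/7 + 13)/(7 - 6/7) + 220) = 21*((85/7)/(43/7) + 220) = 21*((7/43)*(85/7) + 220) = 21*(85/43 + 220) = 21*(9545/43) = 200445/43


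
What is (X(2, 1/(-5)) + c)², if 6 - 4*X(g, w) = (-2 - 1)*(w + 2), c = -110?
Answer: 4592449/400 ≈ 11481.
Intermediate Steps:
X(g, w) = 3 + 3*w/4 (X(g, w) = 3/2 - (-2 - 1)*(w + 2)/4 = 3/2 - (-3)*(2 + w)/4 = 3/2 - (-6 - 3*w)/4 = 3/2 + (3/2 + 3*w/4) = 3 + 3*w/4)
(X(2, 1/(-5)) + c)² = ((3 + (¾)/(-5)) - 110)² = ((3 + (¾)*(-⅕)) - 110)² = ((3 - 3/20) - 110)² = (57/20 - 110)² = (-2143/20)² = 4592449/400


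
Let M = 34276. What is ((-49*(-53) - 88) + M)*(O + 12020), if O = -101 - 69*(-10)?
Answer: 463822065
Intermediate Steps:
O = 589 (O = -101 + 690 = 589)
((-49*(-53) - 88) + M)*(O + 12020) = ((-49*(-53) - 88) + 34276)*(589 + 12020) = ((2597 - 88) + 34276)*12609 = (2509 + 34276)*12609 = 36785*12609 = 463822065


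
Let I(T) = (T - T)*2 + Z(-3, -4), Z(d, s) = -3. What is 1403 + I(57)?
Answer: 1400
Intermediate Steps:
I(T) = -3 (I(T) = (T - T)*2 - 3 = 0*2 - 3 = 0 - 3 = -3)
1403 + I(57) = 1403 - 3 = 1400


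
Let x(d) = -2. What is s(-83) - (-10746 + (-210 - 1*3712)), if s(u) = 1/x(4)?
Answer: 29335/2 ≈ 14668.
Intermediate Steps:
s(u) = -1/2 (s(u) = 1/(-2) = -1/2)
s(-83) - (-10746 + (-210 - 1*3712)) = -1/2 - (-10746 + (-210 - 1*3712)) = -1/2 - (-10746 + (-210 - 3712)) = -1/2 - (-10746 - 3922) = -1/2 - 1*(-14668) = -1/2 + 14668 = 29335/2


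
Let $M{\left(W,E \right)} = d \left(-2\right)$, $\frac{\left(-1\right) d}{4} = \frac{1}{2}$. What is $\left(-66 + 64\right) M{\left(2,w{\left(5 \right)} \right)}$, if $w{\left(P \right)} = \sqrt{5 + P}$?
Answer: $-8$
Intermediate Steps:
$d = -2$ ($d = - \frac{4}{2} = \left(-4\right) \frac{1}{2} = -2$)
$M{\left(W,E \right)} = 4$ ($M{\left(W,E \right)} = \left(-2\right) \left(-2\right) = 4$)
$\left(-66 + 64\right) M{\left(2,w{\left(5 \right)} \right)} = \left(-66 + 64\right) 4 = \left(-2\right) 4 = -8$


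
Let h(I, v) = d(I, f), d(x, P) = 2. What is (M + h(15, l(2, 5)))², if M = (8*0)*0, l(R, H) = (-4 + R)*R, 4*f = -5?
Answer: 4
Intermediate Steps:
f = -5/4 (f = (¼)*(-5) = -5/4 ≈ -1.2500)
l(R, H) = R*(-4 + R)
h(I, v) = 2
M = 0 (M = 0*0 = 0)
(M + h(15, l(2, 5)))² = (0 + 2)² = 2² = 4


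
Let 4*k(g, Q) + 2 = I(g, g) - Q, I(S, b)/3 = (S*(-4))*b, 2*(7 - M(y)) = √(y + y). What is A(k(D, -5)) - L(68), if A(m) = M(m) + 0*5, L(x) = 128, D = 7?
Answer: -121 - 3*I*√130/4 ≈ -121.0 - 8.5513*I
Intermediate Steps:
M(y) = 7 - √2*√y/2 (M(y) = 7 - √(y + y)/2 = 7 - √2*√y/2)
I(S, b) = -12*S*b (I(S, b) = 3*((S*(-4))*b) = 3*((-4*S)*b) = 3*(-4*S*b) = -12*S*b)
k(g, Q) = -½ - 3*g² - Q/4 (k(g, Q) = -½ + (-12*g*g - Q)/4 = -½ + (-12*g² - Q)/4 = -½ + (-Q - 12*g²)/4 = -½ + (-3*g² - Q/4) = -½ - 3*g² - Q/4)
A(m) = 7 - √2*√m/2 (A(m) = (7 - √2*√m/2) + 0*5 = (7 - √2*√m/2) + 0 = 7 - √2*√m/2)
A(k(D, -5)) - L(68) = (7 - √2*√(-½ - 3*7² - ¼*(-5))/2) - 1*128 = (7 - √2*√(-½ - 3*49 + 5/4)/2) - 128 = (7 - √2*√(-½ - 147 + 5/4)/2) - 128 = (7 - √2*√(-585/4)/2) - 128 = (7 - √2*3*I*√65/2/2) - 128 = (7 - 3*I*√130/4) - 128 = -121 - 3*I*√130/4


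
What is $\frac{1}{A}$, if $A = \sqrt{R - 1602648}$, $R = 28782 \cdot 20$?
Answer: $- \frac{i \sqrt{1783}}{42792} \approx - 0.00098676 i$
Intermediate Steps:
$R = 575640$
$A = 24 i \sqrt{1783}$ ($A = \sqrt{575640 - 1602648} = \sqrt{-1027008} = 24 i \sqrt{1783} \approx 1013.4 i$)
$\frac{1}{A} = \frac{1}{24 i \sqrt{1783}} = - \frac{i \sqrt{1783}}{42792}$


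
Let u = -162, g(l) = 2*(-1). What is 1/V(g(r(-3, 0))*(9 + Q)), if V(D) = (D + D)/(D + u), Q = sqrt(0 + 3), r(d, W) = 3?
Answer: 269/52 - 27*sqrt(3)/52 ≈ 4.2737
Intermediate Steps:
g(l) = -2
Q = sqrt(3) ≈ 1.7320
V(D) = 2*D/(-162 + D) (V(D) = (D + D)/(D - 162) = (2*D)/(-162 + D) = 2*D/(-162 + D))
1/V(g(r(-3, 0))*(9 + Q)) = 1/(2*(-2*(9 + sqrt(3)))/(-162 - 2*(9 + sqrt(3)))) = 1/(2*(-18 - 2*sqrt(3))/(-162 + (-18 - 2*sqrt(3)))) = 1/(2*(-18 - 2*sqrt(3))/(-180 - 2*sqrt(3))) = (-180 - 2*sqrt(3))/(2*(-18 - 2*sqrt(3)))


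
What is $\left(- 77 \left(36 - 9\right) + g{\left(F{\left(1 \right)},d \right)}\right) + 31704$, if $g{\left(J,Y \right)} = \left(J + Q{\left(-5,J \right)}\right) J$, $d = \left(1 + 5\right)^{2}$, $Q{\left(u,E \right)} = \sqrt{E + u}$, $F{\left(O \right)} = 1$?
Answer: $29626 + 2 i \approx 29626.0 + 2.0 i$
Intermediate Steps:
$d = 36$ ($d = 6^{2} = 36$)
$g{\left(J,Y \right)} = J \left(J + \sqrt{-5 + J}\right)$ ($g{\left(J,Y \right)} = \left(J + \sqrt{J - 5}\right) J = \left(J + \sqrt{-5 + J}\right) J = J \left(J + \sqrt{-5 + J}\right)$)
$\left(- 77 \left(36 - 9\right) + g{\left(F{\left(1 \right)},d \right)}\right) + 31704 = \left(- 77 \left(36 - 9\right) + 1 \left(1 + \sqrt{-5 + 1}\right)\right) + 31704 = \left(\left(-77\right) 27 + 1 \left(1 + \sqrt{-4}\right)\right) + 31704 = \left(-2079 + 1 \left(1 + 2 i\right)\right) + 31704 = \left(-2079 + \left(1 + 2 i\right)\right) + 31704 = \left(-2078 + 2 i\right) + 31704 = 29626 + 2 i$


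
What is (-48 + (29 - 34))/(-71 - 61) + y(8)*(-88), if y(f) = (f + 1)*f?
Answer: -836299/132 ≈ -6335.6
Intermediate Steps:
y(f) = f*(1 + f) (y(f) = (1 + f)*f = f*(1 + f))
(-48 + (29 - 34))/(-71 - 61) + y(8)*(-88) = (-48 + (29 - 34))/(-71 - 61) + (8*(1 + 8))*(-88) = (-48 - 5)/(-132) + (8*9)*(-88) = -53*(-1/132) + 72*(-88) = 53/132 - 6336 = -836299/132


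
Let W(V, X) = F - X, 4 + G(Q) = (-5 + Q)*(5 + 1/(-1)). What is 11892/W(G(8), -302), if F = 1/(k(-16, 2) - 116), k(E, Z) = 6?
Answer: 436040/11073 ≈ 39.379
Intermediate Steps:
G(Q) = -24 + 4*Q (G(Q) = -4 + (-5 + Q)*(5 + 1/(-1)) = -4 + (-5 + Q)*(5 - 1) = -4 + (-5 + Q)*4 = -4 + (-20 + 4*Q) = -24 + 4*Q)
F = -1/110 (F = 1/(6 - 116) = 1/(-110) = -1/110 ≈ -0.0090909)
W(V, X) = -1/110 - X
11892/W(G(8), -302) = 11892/(-1/110 - 1*(-302)) = 11892/(-1/110 + 302) = 11892/(33219/110) = 11892*(110/33219) = 436040/11073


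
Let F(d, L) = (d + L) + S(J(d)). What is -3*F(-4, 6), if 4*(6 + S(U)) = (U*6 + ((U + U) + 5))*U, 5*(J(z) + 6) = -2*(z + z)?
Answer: -1227/50 ≈ -24.540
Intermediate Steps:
J(z) = -6 - 4*z/5 (J(z) = -6 + (-2*(z + z))/5 = -6 + (-4*z)/5 = -6 - 4*z/5)
S(U) = -6 + U*(5 + 8*U)/4 (S(U) = -6 + ((U*6 + ((U + U) + 5))*U)/4 = -6 + ((6*U + (2*U + 5))*U)/4 = -6 + ((6*U + (5 + 2*U))*U)/4 = -6 + ((5 + 8*U)*U)/4 = -6 + (U*(5 + 8*U))/4 = -6 + U*(5 + 8*U)/4)
F(d, L) = -27/2 + L + 2*(-6 - 4*d/5)² (F(d, L) = (d + L) + (-6 + 2*(-6 - 4*d/5)² + 5*(-6 - 4*d/5)/4) = (L + d) + (-6 + 2*(-6 - 4*d/5)² + (-15/2 - d)) = (L + d) + (-27/2 - d + 2*(-6 - 4*d/5)²) = -27/2 + L + 2*(-6 - 4*d/5)²)
-3*F(-4, 6) = -3*(-27/2 + 6 + 8*(15 + 2*(-4))²/25) = -3*(-27/2 + 6 + 8*(15 - 8)²/25) = -3*(-27/2 + 6 + (8/25)*7²) = -3*(-27/2 + 6 + (8/25)*49) = -3*(-27/2 + 6 + 392/25) = -3*409/50 = -1227/50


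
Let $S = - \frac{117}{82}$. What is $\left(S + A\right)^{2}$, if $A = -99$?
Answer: $\frac{67815225}{6724} \approx 10086.0$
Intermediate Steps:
$S = - \frac{117}{82}$ ($S = \left(-117\right) \frac{1}{82} = - \frac{117}{82} \approx -1.4268$)
$\left(S + A\right)^{2} = \left(- \frac{117}{82} - 99\right)^{2} = \left(- \frac{8235}{82}\right)^{2} = \frac{67815225}{6724}$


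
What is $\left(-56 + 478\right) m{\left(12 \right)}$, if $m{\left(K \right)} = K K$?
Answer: $60768$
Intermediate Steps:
$m{\left(K \right)} = K^{2}$
$\left(-56 + 478\right) m{\left(12 \right)} = \left(-56 + 478\right) 12^{2} = 422 \cdot 144 = 60768$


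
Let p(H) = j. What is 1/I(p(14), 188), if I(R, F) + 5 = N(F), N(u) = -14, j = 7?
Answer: -1/19 ≈ -0.052632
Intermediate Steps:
p(H) = 7
I(R, F) = -19 (I(R, F) = -5 - 14 = -19)
1/I(p(14), 188) = 1/(-19) = -1/19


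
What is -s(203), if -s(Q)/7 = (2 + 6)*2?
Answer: 112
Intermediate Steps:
s(Q) = -112 (s(Q) = -7*(2 + 6)*2 = -56*2 = -7*16 = -112)
-s(203) = -1*(-112) = 112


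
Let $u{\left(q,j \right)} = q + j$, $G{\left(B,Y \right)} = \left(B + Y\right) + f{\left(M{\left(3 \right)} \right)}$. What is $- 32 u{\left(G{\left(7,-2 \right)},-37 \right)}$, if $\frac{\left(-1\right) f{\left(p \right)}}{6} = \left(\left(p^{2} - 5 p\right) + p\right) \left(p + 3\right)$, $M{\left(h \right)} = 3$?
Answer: $-2432$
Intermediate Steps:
$f{\left(p \right)} = - 6 \left(3 + p\right) \left(p^{2} - 4 p\right)$ ($f{\left(p \right)} = - 6 \left(\left(p^{2} - 5 p\right) + p\right) \left(p + 3\right) = - 6 \left(p^{2} - 4 p\right) \left(3 + p\right) = - 6 \left(3 + p\right) \left(p^{2} - 4 p\right)$)
$G{\left(B,Y \right)} = 108 + B + Y$ ($G{\left(B,Y \right)} = \left(B + Y\right) + 6 \cdot 3 \left(12 + 3 - 3^{2}\right) = \left(B + Y\right) + 6 \cdot 3 \left(12 + 3 - 9\right) = \left(B + Y\right) + 6 \cdot 3 \cdot 6 = \left(B + Y\right) + 108 = 108 + B + Y$)
$u{\left(q,j \right)} = j + q$
$- 32 u{\left(G{\left(7,-2 \right)},-37 \right)} = - 32 \left(-37 + \left(108 + 7 - 2\right)\right) = - 32 \left(-37 + 113\right) = \left(-32\right) 76 = -2432$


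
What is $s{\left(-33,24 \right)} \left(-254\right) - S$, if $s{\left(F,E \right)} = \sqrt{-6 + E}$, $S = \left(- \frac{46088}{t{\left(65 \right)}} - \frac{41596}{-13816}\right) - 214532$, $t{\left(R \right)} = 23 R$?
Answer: $\frac{1107928965807}{5163730} - 762 \sqrt{2} \approx 2.1348 \cdot 10^{5}$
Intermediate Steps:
$S = - \frac{1107928965807}{5163730}$ ($S = \left(- \frac{46088}{23 \cdot 65} - \frac{41596}{-13816}\right) - 214532 = \left(- \frac{46088}{1495} - - \frac{10399}{3454}\right) - 214532 = \left(\left(-46088\right) \frac{1}{1495} + \frac{10399}{3454}\right) - 214532 = \left(- \frac{46088}{1495} + \frac{10399}{3454}\right) - 214532 = - \frac{143641447}{5163730} - 214532 = - \frac{1107928965807}{5163730} \approx -2.1456 \cdot 10^{5}$)
$s{\left(-33,24 \right)} \left(-254\right) - S = \sqrt{-6 + 24} \left(-254\right) - - \frac{1107928965807}{5163730} = \sqrt{18} \left(-254\right) + \frac{1107928965807}{5163730} = 3 \sqrt{2} \left(-254\right) + \frac{1107928965807}{5163730} = - 762 \sqrt{2} + \frac{1107928965807}{5163730} = \frac{1107928965807}{5163730} - 762 \sqrt{2}$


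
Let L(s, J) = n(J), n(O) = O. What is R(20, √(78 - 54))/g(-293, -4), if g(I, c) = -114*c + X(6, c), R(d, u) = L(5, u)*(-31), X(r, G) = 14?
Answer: -31*√6/235 ≈ -0.32312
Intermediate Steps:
L(s, J) = J
R(d, u) = -31*u (R(d, u) = u*(-31) = -31*u)
g(I, c) = 14 - 114*c (g(I, c) = -114*c + 14 = 14 - 114*c)
R(20, √(78 - 54))/g(-293, -4) = (-31*√(78 - 54))/(14 - 114*(-4)) = (-62*√6)/(14 + 456) = -62*√6/470 = -62*√6*(1/470) = -31*√6/235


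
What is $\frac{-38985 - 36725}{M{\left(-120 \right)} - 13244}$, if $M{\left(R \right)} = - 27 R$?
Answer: $\frac{37855}{5002} \approx 7.568$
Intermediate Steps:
$\frac{-38985 - 36725}{M{\left(-120 \right)} - 13244} = \frac{-38985 - 36725}{\left(-27\right) \left(-120\right) - 13244} = - \frac{75710}{3240 - 13244} = - \frac{75710}{-10004} = \left(-75710\right) \left(- \frac{1}{10004}\right) = \frac{37855}{5002}$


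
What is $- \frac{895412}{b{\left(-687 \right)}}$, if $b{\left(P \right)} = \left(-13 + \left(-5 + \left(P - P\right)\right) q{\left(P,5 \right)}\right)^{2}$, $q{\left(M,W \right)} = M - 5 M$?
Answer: $- \frac{895412}{189145009} \approx -0.004734$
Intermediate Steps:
$q{\left(M,W \right)} = - 4 M$
$b{\left(P \right)} = \left(-13 + 20 P\right)^{2}$ ($b{\left(P \right)} = \left(-13 + \left(-5 + \left(P - P\right)\right) \left(- 4 P\right)\right)^{2} = \left(-13 + \left(-5 + 0\right) \left(- 4 P\right)\right)^{2} = \left(-13 - 5 \left(- 4 P\right)\right)^{2} = \left(-13 + 20 P\right)^{2}$)
$- \frac{895412}{b{\left(-687 \right)}} = - \frac{895412}{\left(13 - -13740\right)^{2}} = - \frac{895412}{\left(13 + 13740\right)^{2}} = - \frac{895412}{13753^{2}} = - \frac{895412}{189145009}$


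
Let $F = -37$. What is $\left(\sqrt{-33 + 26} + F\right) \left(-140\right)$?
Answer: $5180 - 140 i \sqrt{7} \approx 5180.0 - 370.41 i$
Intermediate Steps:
$\left(\sqrt{-33 + 26} + F\right) \left(-140\right) = \left(\sqrt{-33 + 26} - 37\right) \left(-140\right) = \left(\sqrt{-7} - 37\right) \left(-140\right) = \left(i \sqrt{7} - 37\right) \left(-140\right) = \left(-37 + i \sqrt{7}\right) \left(-140\right) = 5180 - 140 i \sqrt{7}$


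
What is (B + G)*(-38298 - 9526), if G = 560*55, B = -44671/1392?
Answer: -128015668781/87 ≈ -1.4714e+9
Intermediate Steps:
B = -44671/1392 (B = -44671*1/1392 = -44671/1392 ≈ -32.091)
G = 30800
(B + G)*(-38298 - 9526) = (-44671/1392 + 30800)*(-38298 - 9526) = (42828929/1392)*(-47824) = -128015668781/87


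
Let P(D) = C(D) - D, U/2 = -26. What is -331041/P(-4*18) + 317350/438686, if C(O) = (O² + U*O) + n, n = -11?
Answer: -71185196488/1971674227 ≈ -36.104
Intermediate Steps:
U = -52 (U = 2*(-26) = -52)
C(O) = -11 + O² - 52*O (C(O) = (O² - 52*O) - 11 = -11 + O² - 52*O)
P(D) = -11 + D² - 53*D (P(D) = (-11 + D² - 52*D) - D = -11 + D² - 53*D)
-331041/P(-4*18) + 317350/438686 = -331041/(-11 + (-4*18)² - (-212)*18) + 317350/438686 = -331041/(-11 + (-72)² - 53*(-72)) + 317350*(1/438686) = -331041/(-11 + 5184 + 3816) + 158675/219343 = -331041/8989 + 158675/219343 = -71185196488/1971674227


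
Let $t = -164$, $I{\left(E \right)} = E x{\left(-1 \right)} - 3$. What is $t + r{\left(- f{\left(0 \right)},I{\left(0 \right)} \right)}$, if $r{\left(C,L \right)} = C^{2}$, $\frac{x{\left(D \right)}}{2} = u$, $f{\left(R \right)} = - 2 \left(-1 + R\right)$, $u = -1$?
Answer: $-160$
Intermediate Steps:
$f{\left(R \right)} = 2 - 2 R$
$x{\left(D \right)} = -2$ ($x{\left(D \right)} = 2 \left(-1\right) = -2$)
$I{\left(E \right)} = -3 - 2 E$ ($I{\left(E \right)} = E \left(-2\right) - 3 = - 2 E - 3 = -3 - 2 E$)
$t + r{\left(- f{\left(0 \right)},I{\left(0 \right)} \right)} = -164 + \left(- (2 - 0)\right)^{2} = -164 + \left(- (2 + 0)\right)^{2} = -164 + \left(\left(-1\right) 2\right)^{2} = -164 + \left(-2\right)^{2} = -164 + 4 = -160$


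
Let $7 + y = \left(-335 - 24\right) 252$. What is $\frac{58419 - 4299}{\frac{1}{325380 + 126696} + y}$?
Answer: $- \frac{24466353120}{40901576099} \approx -0.59818$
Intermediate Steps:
$y = -90475$ ($y = -7 + \left(-335 - 24\right) 252 = -7 - 90468 = -90475$)
$\frac{58419 - 4299}{\frac{1}{325380 + 126696} + y} = \frac{58419 - 4299}{\frac{1}{325380 + 126696} - 90475} = \frac{54120}{\frac{1}{452076} - 90475} = \frac{54120}{- \frac{40901576099}{452076}} = 54120 \left(- \frac{452076}{40901576099}\right) = - \frac{24466353120}{40901576099}$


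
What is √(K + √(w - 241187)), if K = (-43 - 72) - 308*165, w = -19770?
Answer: √(-50935 + I*√260957) ≈ 1.132 + 225.69*I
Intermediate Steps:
K = -50935 (K = -115 - 50820 = -50935)
√(K + √(w - 241187)) = √(-50935 + √(-19770 - 241187)) = √(-50935 + √(-260957)) = √(-50935 + I*√260957)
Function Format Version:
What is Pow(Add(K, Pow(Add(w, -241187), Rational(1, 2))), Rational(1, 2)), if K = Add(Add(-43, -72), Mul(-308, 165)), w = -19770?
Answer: Pow(Add(-50935, Mul(I, Pow(260957, Rational(1, 2)))), Rational(1, 2)) ≈ Add(1.132, Mul(225.69, I))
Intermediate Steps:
K = -50935 (K = Add(-115, -50820) = -50935)
Pow(Add(K, Pow(Add(w, -241187), Rational(1, 2))), Rational(1, 2)) = Pow(Add(-50935, Pow(Add(-19770, -241187), Rational(1, 2))), Rational(1, 2)) = Pow(Add(-50935, Pow(-260957, Rational(1, 2))), Rational(1, 2)) = Pow(Add(-50935, Mul(I, Pow(260957, Rational(1, 2)))), Rational(1, 2))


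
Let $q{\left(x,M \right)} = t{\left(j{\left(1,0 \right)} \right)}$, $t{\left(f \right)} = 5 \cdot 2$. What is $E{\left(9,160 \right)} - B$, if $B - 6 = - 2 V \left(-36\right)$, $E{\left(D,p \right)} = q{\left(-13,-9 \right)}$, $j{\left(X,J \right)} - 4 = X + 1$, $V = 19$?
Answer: $-1364$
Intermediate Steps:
$j{\left(X,J \right)} = 5 + X$ ($j{\left(X,J \right)} = 4 + \left(X + 1\right) = 4 + \left(1 + X\right) = 5 + X$)
$t{\left(f \right)} = 10$
$q{\left(x,M \right)} = 10$
$E{\left(D,p \right)} = 10$
$B = 1374$ ($B = 6 + \left(-2\right) 19 \left(-36\right) = 6 - -1368 = 6 + 1368 = 1374$)
$E{\left(9,160 \right)} - B = 10 - 1374 = -1364$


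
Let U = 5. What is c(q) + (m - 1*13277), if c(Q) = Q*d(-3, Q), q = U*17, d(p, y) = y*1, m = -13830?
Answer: -19882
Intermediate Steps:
d(p, y) = y
q = 85 (q = 5*17 = 85)
c(Q) = Q² (c(Q) = Q*Q = Q²)
c(q) + (m - 1*13277) = 85² + (-13830 - 1*13277) = 7225 + (-13830 - 13277) = 7225 - 27107 = -19882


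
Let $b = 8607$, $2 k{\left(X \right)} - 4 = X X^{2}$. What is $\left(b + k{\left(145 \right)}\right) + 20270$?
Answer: $\frac{3106383}{2} \approx 1.5532 \cdot 10^{6}$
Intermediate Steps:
$k{\left(X \right)} = 2 + \frac{X^{3}}{2}$ ($k{\left(X \right)} = 2 + \frac{X X^{2}}{2} = 2 + \frac{X^{3}}{2}$)
$\left(b + k{\left(145 \right)}\right) + 20270 = \left(8607 + \left(2 + \frac{145^{3}}{2}\right)\right) + 20270 = \left(8607 + \left(2 + \frac{1}{2} \cdot 3048625\right)\right) + 20270 = \left(8607 + \left(2 + \frac{3048625}{2}\right)\right) + 20270 = \left(8607 + \frac{3048629}{2}\right) + 20270 = \frac{3065843}{2} + 20270 = \frac{3106383}{2}$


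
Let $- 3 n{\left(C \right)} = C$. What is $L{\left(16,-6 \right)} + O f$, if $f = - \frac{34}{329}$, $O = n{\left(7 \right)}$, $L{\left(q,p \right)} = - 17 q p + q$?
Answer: $\frac{232402}{141} \approx 1648.2$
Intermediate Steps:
$L{\left(q,p \right)} = q - 17 p q$ ($L{\left(q,p \right)} = - 17 p q + q = q - 17 p q$)
$n{\left(C \right)} = - \frac{C}{3}$
$O = - \frac{7}{3}$ ($O = \left(- \frac{1}{3}\right) 7 = - \frac{7}{3} \approx -2.3333$)
$f = - \frac{34}{329}$ ($f = \left(-34\right) \frac{1}{329} = - \frac{34}{329} \approx -0.10334$)
$L{\left(16,-6 \right)} + O f = 16 \left(1 - -102\right) - - \frac{34}{141} = 16 \left(1 + 102\right) + \frac{34}{141} = 16 \cdot 103 + \frac{34}{141} = 1648 + \frac{34}{141} = \frac{232402}{141}$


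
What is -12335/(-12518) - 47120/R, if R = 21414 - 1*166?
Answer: -10242315/8311952 ≈ -1.2322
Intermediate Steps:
R = 21248 (R = 21414 - 166 = 21248)
-12335/(-12518) - 47120/R = -12335/(-12518) - 47120/21248 = -12335*(-1/12518) - 47120*1/21248 = 12335/12518 - 2945/1328 = -10242315/8311952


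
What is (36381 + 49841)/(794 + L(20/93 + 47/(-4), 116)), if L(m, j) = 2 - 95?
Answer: 86222/701 ≈ 123.00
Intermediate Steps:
L(m, j) = -93
(36381 + 49841)/(794 + L(20/93 + 47/(-4), 116)) = (36381 + 49841)/(794 - 93) = 86222/701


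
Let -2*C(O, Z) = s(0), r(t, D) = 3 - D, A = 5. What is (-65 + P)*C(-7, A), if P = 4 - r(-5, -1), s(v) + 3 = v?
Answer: -195/2 ≈ -97.500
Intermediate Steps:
s(v) = -3 + v
C(O, Z) = 3/2 (C(O, Z) = -(-3 + 0)/2 = -½*(-3) = 3/2)
P = 0 (P = 4 - (3 - 1*(-1)) = 4 - (3 + 1) = 4 - 1*4 = 4 - 4 = 0)
(-65 + P)*C(-7, A) = (-65 + 0)*(3/2) = -65*3/2 = -195/2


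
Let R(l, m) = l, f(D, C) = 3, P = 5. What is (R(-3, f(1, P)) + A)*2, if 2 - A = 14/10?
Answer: -24/5 ≈ -4.8000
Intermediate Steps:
A = 3/5 (A = 2 - 14/10 = 2 - 1*7/5 = 2 - 7/5 = 3/5 ≈ 0.60000)
(R(-3, f(1, P)) + A)*2 = (-3 + 3/5)*2 = -12/5*2 = -24/5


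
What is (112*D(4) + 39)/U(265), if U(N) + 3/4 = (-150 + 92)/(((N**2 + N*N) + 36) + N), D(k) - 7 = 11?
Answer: -231394644/84497 ≈ -2738.5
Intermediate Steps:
D(k) = 18 (D(k) = 7 + 11 = 18)
U(N) = -3/4 - 58/(36 + N + 2*N**2) (U(N) = -3/4 + (-150 + 92)/(((N**2 + N*N) + 36) + N) = -3/4 - 58/(((N**2 + N**2) + 36) + N) = -3/4 - 58/((2*N**2 + 36) + N) = -3/4 - 58/((36 + 2*N**2) + N) = -3/4 - 58/(36 + N + 2*N**2))
(112*D(4) + 39)/U(265) = (112*18 + 39)/(((-340 - 6*265**2 - 3*265)/(4*(36 + 265 + 2*265**2)))) = (2016 + 39)/(((-340 - 6*70225 - 795)/(4*(36 + 265 + 2*70225)))) = 2055/(((-340 - 421350 - 795)/(4*(36 + 265 + 140450)))) = 2055/(((1/4)*(-422485)/140751)) = 2055/(((1/4)*(1/140751)*(-422485))) = 2055/(-422485/563004) = 2055*(-563004/422485) = -231394644/84497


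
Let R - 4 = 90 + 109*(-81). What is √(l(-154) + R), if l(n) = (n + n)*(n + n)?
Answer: √86129 ≈ 293.48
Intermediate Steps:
R = -8735 (R = 4 + (90 + 109*(-81)) = 4 + (90 - 8829) = 4 - 8739 = -8735)
l(n) = 4*n² (l(n) = (2*n)*(2*n) = 4*n²)
√(l(-154) + R) = √(4*(-154)² - 8735) = √(4*23716 - 8735) = √(94864 - 8735) = √86129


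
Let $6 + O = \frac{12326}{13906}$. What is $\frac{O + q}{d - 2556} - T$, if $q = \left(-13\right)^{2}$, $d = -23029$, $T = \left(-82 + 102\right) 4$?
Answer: $- \frac{2033219986}{25413215} \approx -80.006$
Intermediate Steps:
$T = 80$ ($T = 20 \cdot 4 = 80$)
$q = 169$
$O = - \frac{35555}{6953}$ ($O = -6 + \frac{12326}{13906} = -6 + 12326 \cdot \frac{1}{13906} = -6 + \frac{6163}{6953} = - \frac{35555}{6953} \approx -5.1136$)
$\frac{O + q}{d - 2556} - T = \frac{- \frac{35555}{6953} + 169}{-23029 - 2556} - 80 = \frac{1139502}{6953 \left(-25585\right)} - 80 = \frac{1139502}{6953} \left(- \frac{1}{25585}\right) - 80 = - \frac{162786}{25413215} - 80 = - \frac{2033219986}{25413215}$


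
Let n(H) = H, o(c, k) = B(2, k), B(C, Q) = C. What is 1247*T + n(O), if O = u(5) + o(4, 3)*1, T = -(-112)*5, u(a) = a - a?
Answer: 698322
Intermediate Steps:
u(a) = 0
o(c, k) = 2
T = 560 (T = -16*(-35) = 560)
O = 2 (O = 0 + 2*1 = 0 + 2 = 2)
1247*T + n(O) = 1247*560 + 2 = 698320 + 2 = 698322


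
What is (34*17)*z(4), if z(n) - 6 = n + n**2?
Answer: 15028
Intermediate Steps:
z(n) = 6 + n + n**2 (z(n) = 6 + (n + n**2) = 6 + n + n**2)
(34*17)*z(4) = (34*17)*(6 + 4 + 4**2) = 578*(6 + 4 + 16) = 578*26 = 15028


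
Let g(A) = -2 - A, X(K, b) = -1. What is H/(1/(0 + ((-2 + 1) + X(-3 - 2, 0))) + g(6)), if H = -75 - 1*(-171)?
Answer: -192/17 ≈ -11.294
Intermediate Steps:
H = 96 (H = -75 + 171 = 96)
H/(1/(0 + ((-2 + 1) + X(-3 - 2, 0))) + g(6)) = 96/(1/(0 + ((-2 + 1) - 1)) + (-2 - 1*6)) = 96/(1/(0 + (-1 - 1)) + (-2 - 6)) = 96/(1/(0 - 2) - 8) = 96/(1/(-2) - 8) = 96/(-½ - 8) = 96/(-17/2) = 96*(-2/17) = -192/17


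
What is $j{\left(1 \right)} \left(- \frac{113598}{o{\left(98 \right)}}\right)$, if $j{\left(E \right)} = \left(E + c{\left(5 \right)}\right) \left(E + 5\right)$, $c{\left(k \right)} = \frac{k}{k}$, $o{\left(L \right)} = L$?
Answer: $- \frac{681588}{49} \approx -13910.0$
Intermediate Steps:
$c{\left(k \right)} = 1$
$j{\left(E \right)} = \left(1 + E\right) \left(5 + E\right)$ ($j{\left(E \right)} = \left(E + 1\right) \left(E + 5\right) = \left(1 + E\right) \left(5 + E\right)$)
$j{\left(1 \right)} \left(- \frac{113598}{o{\left(98 \right)}}\right) = \left(5 + 1^{2} + 6 \cdot 1\right) \left(- \frac{113598}{98}\right) = \left(5 + 1 + 6\right) \left(\left(-113598\right) \frac{1}{98}\right) = 12 \left(- \frac{56799}{49}\right) = - \frac{681588}{49}$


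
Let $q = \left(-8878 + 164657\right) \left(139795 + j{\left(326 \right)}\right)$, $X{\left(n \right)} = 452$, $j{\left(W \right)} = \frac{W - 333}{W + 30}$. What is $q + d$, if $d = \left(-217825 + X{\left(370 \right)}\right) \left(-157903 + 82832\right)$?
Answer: $\frac{13562008938075}{356} \approx 3.8096 \cdot 10^{10}$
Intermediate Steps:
$j{\left(W \right)} = \frac{-333 + W}{30 + W}$
$d = 16318408483$ ($d = \left(-217825 + 452\right) \left(-157903 + 82832\right) = \left(-217373\right) \left(-75071\right) = 16318408483$)
$q = \frac{7752655518127}{356}$ ($q = \left(-8878 + 164657\right) \left(139795 + \frac{-333 + 326}{30 + 326}\right) = 155779 \left(139795 + \frac{1}{356} \left(-7\right)\right) = 155779 \left(139795 - \frac{7}{356}\right) = 155779 \cdot \frac{49767013}{356} = \frac{7752655518127}{356} \approx 2.1777 \cdot 10^{10}$)
$q + d = \frac{7752655518127}{356} + 16318408483 = \frac{13562008938075}{356}$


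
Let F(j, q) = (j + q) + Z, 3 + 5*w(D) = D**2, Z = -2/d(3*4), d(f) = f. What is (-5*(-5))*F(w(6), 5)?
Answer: 1715/6 ≈ 285.83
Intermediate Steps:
Z = -1/6 (Z = -2/(3*4) = -2/12 = -2*1/12 = -1/6 ≈ -0.16667)
w(D) = -3/5 + D**2/5
F(j, q) = -1/6 + j + q (F(j, q) = (j + q) - 1/6 = -1/6 + j + q)
(-5*(-5))*F(w(6), 5) = (-5*(-5))*(-1/6 + (-3/5 + (1/5)*6**2) + 5) = 25*(-1/6 + (-3/5 + (1/5)*36) + 5) = 25*(-1/6 + (-3/5 + 36/5) + 5) = 25*(-1/6 + 33/5 + 5) = 25*(343/30) = 1715/6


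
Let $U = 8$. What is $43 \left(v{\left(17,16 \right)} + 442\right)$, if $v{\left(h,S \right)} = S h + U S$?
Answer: $36206$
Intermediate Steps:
$v{\left(h,S \right)} = 8 S + S h$ ($v{\left(h,S \right)} = S h + 8 S = 8 S + S h$)
$43 \left(v{\left(17,16 \right)} + 442\right) = 43 \left(16 \left(8 + 17\right) + 442\right) = 43 \left(16 \cdot 25 + 442\right) = 43 \left(400 + 442\right) = 43 \cdot 842 = 36206$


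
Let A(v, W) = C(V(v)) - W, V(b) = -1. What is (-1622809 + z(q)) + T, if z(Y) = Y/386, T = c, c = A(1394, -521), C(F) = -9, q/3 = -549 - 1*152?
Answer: -626208745/386 ≈ -1.6223e+6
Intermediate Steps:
q = -2103 (q = 3*(-549 - 1*152) = 3*(-549 - 152) = 3*(-701) = -2103)
A(v, W) = -9 - W
c = 512 (c = -9 - 1*(-521) = -9 + 521 = 512)
T = 512
z(Y) = Y/386 (z(Y) = Y*(1/386) = Y/386)
(-1622809 + z(q)) + T = (-1622809 + (1/386)*(-2103)) + 512 = (-1622809 - 2103/386) + 512 = -626406377/386 + 512 = -626208745/386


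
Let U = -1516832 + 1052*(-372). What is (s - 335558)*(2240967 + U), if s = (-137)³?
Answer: -967393818601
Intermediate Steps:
U = -1908176 (U = -1516832 - 391344 = -1908176)
s = -2571353
(s - 335558)*(2240967 + U) = (-2571353 - 335558)*(2240967 - 1908176) = -2906911*332791 = -967393818601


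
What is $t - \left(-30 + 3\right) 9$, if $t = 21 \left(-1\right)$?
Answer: $222$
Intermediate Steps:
$t = -21$
$t - \left(-30 + 3\right) 9 = -21 - \left(-30 + 3\right) 9 = -21 - \left(-27\right) 9 = -21 - -243 = -21 + 243 = 222$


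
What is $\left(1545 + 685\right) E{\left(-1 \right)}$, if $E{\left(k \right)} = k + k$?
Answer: $-4460$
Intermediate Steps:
$E{\left(k \right)} = 2 k$
$\left(1545 + 685\right) E{\left(-1 \right)} = \left(1545 + 685\right) 2 \left(-1\right) = 2230 \left(-2\right) = -4460$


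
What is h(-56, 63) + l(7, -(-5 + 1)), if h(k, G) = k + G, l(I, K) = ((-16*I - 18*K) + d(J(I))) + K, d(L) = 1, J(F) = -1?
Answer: -172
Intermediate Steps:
l(I, K) = 1 - 17*K - 16*I (l(I, K) = ((-16*I - 18*K) + 1) + K = ((-18*K - 16*I) + 1) + K = (1 - 18*K - 16*I) + K = 1 - 17*K - 16*I)
h(k, G) = G + k
h(-56, 63) + l(7, -(-5 + 1)) = (63 - 56) + (1 - (-17)*(-5 + 1) - 16*7) = 7 + (1 - (-17)*(-4) - 112) = 7 + (1 - 17*4 - 112) = 7 + (1 - 68 - 112) = 7 - 179 = -172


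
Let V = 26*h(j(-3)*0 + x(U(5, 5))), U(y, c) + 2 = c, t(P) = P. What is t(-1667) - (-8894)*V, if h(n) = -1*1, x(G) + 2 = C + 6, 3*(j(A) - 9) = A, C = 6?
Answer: -232911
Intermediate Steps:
U(y, c) = -2 + c
j(A) = 9 + A/3
x(G) = 10 (x(G) = -2 + (6 + 6) = -2 + 12 = 10)
h(n) = -1
V = -26 (V = 26*(-1) = -26)
t(-1667) - (-8894)*V = -1667 - (-8894)*(-26) = -1667 - 1*231244 = -1667 - 231244 = -232911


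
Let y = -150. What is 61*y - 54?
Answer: -9204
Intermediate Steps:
61*y - 54 = 61*(-150) - 54 = -9150 - 54 = -9204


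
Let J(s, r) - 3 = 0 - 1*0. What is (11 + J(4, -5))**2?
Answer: 196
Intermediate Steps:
J(s, r) = 3 (J(s, r) = 3 + (0 - 1*0) = 3 + (0 + 0) = 3 + 0 = 3)
(11 + J(4, -5))**2 = (11 + 3)**2 = 14**2 = 196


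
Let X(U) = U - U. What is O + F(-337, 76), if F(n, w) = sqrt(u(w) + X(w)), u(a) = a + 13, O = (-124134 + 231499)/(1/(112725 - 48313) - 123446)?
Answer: -6915594380/7951403751 + sqrt(89) ≈ 8.5643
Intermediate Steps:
X(U) = 0
O = -6915594380/7951403751 (O = 107365/(1/64412 - 123446) = 107365/(-7951403751/64412) = 107365*(-64412/7951403751) = -6915594380/7951403751 ≈ -0.86973)
u(a) = 13 + a
F(n, w) = sqrt(13 + w) (F(n, w) = sqrt((13 + w) + 0) = sqrt(13 + w))
O + F(-337, 76) = -6915594380/7951403751 + sqrt(13 + 76) = -6915594380/7951403751 + sqrt(89)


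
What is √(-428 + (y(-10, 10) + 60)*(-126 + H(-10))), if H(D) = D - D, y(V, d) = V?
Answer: 58*I*√2 ≈ 82.024*I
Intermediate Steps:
H(D) = 0
√(-428 + (y(-10, 10) + 60)*(-126 + H(-10))) = √(-428 + (-10 + 60)*(-126 + 0)) = √(-428 + 50*(-126)) = √(-428 - 6300) = √(-6728) = 58*I*√2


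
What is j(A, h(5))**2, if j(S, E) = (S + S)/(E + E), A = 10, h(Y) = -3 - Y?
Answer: 25/16 ≈ 1.5625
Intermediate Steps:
j(S, E) = S/E (j(S, E) = (2*S)/((2*E)) = (2*S)*(1/(2*E)) = S/E)
j(A, h(5))**2 = (10/(-3 - 1*5))**2 = (10/(-3 - 5))**2 = (10/(-8))**2 = (10*(-1/8))**2 = (-5/4)**2 = 25/16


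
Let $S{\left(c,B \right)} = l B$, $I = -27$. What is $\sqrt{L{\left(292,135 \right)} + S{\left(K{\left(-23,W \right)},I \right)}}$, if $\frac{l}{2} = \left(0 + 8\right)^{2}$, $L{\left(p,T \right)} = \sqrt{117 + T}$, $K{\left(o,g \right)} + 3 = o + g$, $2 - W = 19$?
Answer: $\sqrt{-3456 + 6 \sqrt{7}} \approx 58.653 i$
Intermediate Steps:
$W = -17$ ($W = 2 - 19 = -17$)
$K{\left(o,g \right)} = -3 + g + o$ ($K{\left(o,g \right)} = -3 + \left(o + g\right) = -3 + \left(g + o\right) = -3 + g + o$)
$l = 128$ ($l = 2 \left(0 + 8\right)^{2} = 2 \cdot 8^{2} = 2 \cdot 64 = 128$)
$S{\left(c,B \right)} = 128 B$
$\sqrt{L{\left(292,135 \right)} + S{\left(K{\left(-23,W \right)},I \right)}} = \sqrt{\sqrt{117 + 135} + 128 \left(-27\right)} = \sqrt{\sqrt{252} - 3456} = \sqrt{6 \sqrt{7} - 3456} = \sqrt{-3456 + 6 \sqrt{7}}$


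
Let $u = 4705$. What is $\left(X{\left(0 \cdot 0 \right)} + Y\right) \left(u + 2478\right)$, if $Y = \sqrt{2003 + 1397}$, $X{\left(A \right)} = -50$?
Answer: $-359150 + 71830 \sqrt{34} \approx 59687.0$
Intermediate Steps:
$Y = 10 \sqrt{34}$ ($Y = \sqrt{3400} = 10 \sqrt{34} \approx 58.31$)
$\left(X{\left(0 \cdot 0 \right)} + Y\right) \left(u + 2478\right) = \left(-50 + 10 \sqrt{34}\right) \left(4705 + 2478\right) = \left(-50 + 10 \sqrt{34}\right) 7183 = -359150 + 71830 \sqrt{34}$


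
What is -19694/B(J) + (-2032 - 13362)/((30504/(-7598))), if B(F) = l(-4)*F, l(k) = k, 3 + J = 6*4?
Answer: 108600929/26691 ≈ 4068.8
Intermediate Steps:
J = 21 (J = -3 + 6*4 = -3 + 24 = 21)
B(F) = -4*F
-19694/B(J) + (-2032 - 13362)/((30504/(-7598))) = -19694/((-4*21)) + (-2032 - 13362)/((30504/(-7598))) = -19694/(-84) - 15394/(30504*(-1/7598)) = -19694*(-1/84) - 15394/(-15252/3799) = 9847/42 - 15394*(-3799/15252) = 9847/42 + 29240903/7626 = 108600929/26691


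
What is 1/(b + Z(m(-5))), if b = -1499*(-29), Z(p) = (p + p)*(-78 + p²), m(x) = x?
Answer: 1/44001 ≈ 2.2727e-5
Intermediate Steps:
Z(p) = 2*p*(-78 + p²) (Z(p) = (2*p)*(-78 + p²) = 2*p*(-78 + p²))
b = 43471
1/(b + Z(m(-5))) = 1/(43471 + 2*(-5)*(-78 + (-5)²)) = 1/(43471 + 2*(-5)*(-78 + 25)) = 1/(43471 + 2*(-5)*(-53)) = 1/(43471 + 530) = 1/44001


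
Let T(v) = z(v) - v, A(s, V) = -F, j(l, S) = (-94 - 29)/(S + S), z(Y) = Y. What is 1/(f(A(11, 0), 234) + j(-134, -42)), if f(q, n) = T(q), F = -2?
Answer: 28/41 ≈ 0.68293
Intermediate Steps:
j(l, S) = -123/(2*S) (j(l, S) = -123*1/(2*S) = -123/(2*S))
A(s, V) = 2 (A(s, V) = -1*(-2) = 2)
T(v) = 0 (T(v) = v - v = 0)
f(q, n) = 0
1/(f(A(11, 0), 234) + j(-134, -42)) = 1/(0 - 123/2/(-42)) = 1/(0 - 123/2*(-1/42)) = 1/(0 + 41/28) = 1/(41/28) = 28/41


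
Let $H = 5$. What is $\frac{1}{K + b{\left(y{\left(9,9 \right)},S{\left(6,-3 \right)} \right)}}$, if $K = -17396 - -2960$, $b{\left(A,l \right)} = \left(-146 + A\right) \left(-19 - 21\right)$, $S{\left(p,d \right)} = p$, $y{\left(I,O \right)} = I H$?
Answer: $- \frac{1}{10396} \approx -9.6191 \cdot 10^{-5}$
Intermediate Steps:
$y{\left(I,O \right)} = 5 I$ ($y{\left(I,O \right)} = I 5 = 5 I$)
$b{\left(A,l \right)} = 5840 - 40 A$ ($b{\left(A,l \right)} = \left(-146 + A\right) \left(-40\right) = 5840 - 40 A$)
$K = -14436$ ($K = -17396 + 2960 = -14436$)
$\frac{1}{K + b{\left(y{\left(9,9 \right)},S{\left(6,-3 \right)} \right)}} = \frac{1}{-14436 + \left(5840 - 40 \cdot 5 \cdot 9\right)} = \frac{1}{-14436 + \left(5840 - 1800\right)} = \frac{1}{-14436 + 4040} = \frac{1}{-10396} = - \frac{1}{10396}$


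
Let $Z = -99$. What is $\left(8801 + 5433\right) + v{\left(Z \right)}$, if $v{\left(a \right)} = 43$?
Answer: $14277$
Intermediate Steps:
$\left(8801 + 5433\right) + v{\left(Z \right)} = \left(8801 + 5433\right) + 43 = 14234 + 43 = 14277$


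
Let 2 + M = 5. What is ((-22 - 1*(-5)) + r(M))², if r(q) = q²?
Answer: 64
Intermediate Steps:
M = 3 (M = -2 + 5 = 3)
((-22 - 1*(-5)) + r(M))² = ((-22 - 1*(-5)) + 3²)² = ((-22 + 5) + 9)² = (-17 + 9)² = (-8)² = 64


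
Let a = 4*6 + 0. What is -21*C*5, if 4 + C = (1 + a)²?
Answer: -65205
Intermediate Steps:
a = 24 (a = 24 + 0 = 24)
C = 621 (C = -4 + (1 + 24)² = -4 + 25² = -4 + 625 = 621)
-21*C*5 = -21*621*5 = -13041*5 = -65205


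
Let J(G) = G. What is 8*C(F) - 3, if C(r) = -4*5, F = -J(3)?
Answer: -163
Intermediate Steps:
F = -3 (F = -1*3 = -3)
C(r) = -20
8*C(F) - 3 = 8*(-20) - 3 = -160 - 3 = -163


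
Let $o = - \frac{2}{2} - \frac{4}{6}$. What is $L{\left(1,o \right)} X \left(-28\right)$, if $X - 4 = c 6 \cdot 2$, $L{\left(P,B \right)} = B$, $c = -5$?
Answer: $- \frac{7840}{3} \approx -2613.3$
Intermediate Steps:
$o = - \frac{5}{3}$ ($o = \left(-2\right) \frac{1}{2} - \frac{2}{3} = -1 - \frac{2}{3} = - \frac{5}{3} \approx -1.6667$)
$X = -56$ ($X = 4 + \left(-5\right) 6 \cdot 2 = 4 - 60 = -56$)
$L{\left(1,o \right)} X \left(-28\right) = \left(- \frac{5}{3}\right) \left(-56\right) \left(-28\right) = \frac{280}{3} \left(-28\right) = - \frac{7840}{3}$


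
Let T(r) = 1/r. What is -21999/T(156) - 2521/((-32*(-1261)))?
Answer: -138481771609/40352 ≈ -3.4318e+6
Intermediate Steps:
-21999/T(156) - 2521/((-32*(-1261))) = -21999/(1/156) - 2521/((-32*(-1261))) = -21999/1/156 - 2521/40352 = -21999*156 - 2521*1/40352 = -3431844 - 2521/40352 = -138481771609/40352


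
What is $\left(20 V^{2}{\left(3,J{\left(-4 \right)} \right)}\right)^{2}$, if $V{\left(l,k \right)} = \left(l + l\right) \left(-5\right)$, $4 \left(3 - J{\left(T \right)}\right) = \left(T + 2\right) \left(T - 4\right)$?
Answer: $324000000$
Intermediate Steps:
$J{\left(T \right)} = 3 - \frac{\left(-4 + T\right) \left(2 + T\right)}{4}$ ($J{\left(T \right)} = 3 - \frac{\left(T + 2\right) \left(T - 4\right)}{4} = 3 - \frac{\left(2 + T\right) \left(-4 + T\right)}{4} = 3 - \frac{\left(-4 + T\right) \left(2 + T\right)}{4}$)
$V{\left(l,k \right)} = - 10 l$ ($V{\left(l,k \right)} = 2 l \left(-5\right) = - 10 l$)
$\left(20 V^{2}{\left(3,J{\left(-4 \right)} \right)}\right)^{2} = \left(20 \left(\left(-10\right) 3\right)^{2}\right)^{2} = \left(20 \left(-30\right)^{2}\right)^{2} = \left(20 \cdot 900\right)^{2} = 18000^{2} = 324000000$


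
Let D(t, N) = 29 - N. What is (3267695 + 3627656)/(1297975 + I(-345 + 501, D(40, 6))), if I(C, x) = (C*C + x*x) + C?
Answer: 6895351/1322996 ≈ 5.2119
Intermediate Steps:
I(C, x) = C + C² + x² (I(C, x) = (C² + x²) + C = C + C² + x²)
(3267695 + 3627656)/(1297975 + I(-345 + 501, D(40, 6))) = (3267695 + 3627656)/(1297975 + ((-345 + 501) + (-345 + 501)² + (29 - 1*6)²)) = 6895351/(1297975 + (156 + 156² + (29 - 6)²)) = 6895351/(1297975 + (156 + 24336 + 23²)) = 6895351/(1297975 + (156 + 24336 + 529)) = 6895351/(1297975 + 25021) = 6895351/1322996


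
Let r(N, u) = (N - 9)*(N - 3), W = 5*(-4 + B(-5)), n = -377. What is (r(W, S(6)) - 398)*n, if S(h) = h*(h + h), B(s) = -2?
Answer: -335153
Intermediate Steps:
S(h) = 2*h**2 (S(h) = h*(2*h) = 2*h**2)
W = -30 (W = 5*(-4 - 2) = 5*(-6) = -30)
r(N, u) = (-9 + N)*(-3 + N)
(r(W, S(6)) - 398)*n = ((27 + (-30)**2 - 12*(-30)) - 398)*(-377) = ((27 + 900 + 360) - 398)*(-377) = (1287 - 398)*(-377) = 889*(-377) = -335153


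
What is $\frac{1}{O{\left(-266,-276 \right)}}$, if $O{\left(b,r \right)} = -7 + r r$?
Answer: $\frac{1}{76169} \approx 1.3129 \cdot 10^{-5}$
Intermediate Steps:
$O{\left(b,r \right)} = -7 + r^{2}$
$\frac{1}{O{\left(-266,-276 \right)}} = \frac{1}{-7 + \left(-276\right)^{2}} = \frac{1}{-7 + 76176} = \frac{1}{76169}$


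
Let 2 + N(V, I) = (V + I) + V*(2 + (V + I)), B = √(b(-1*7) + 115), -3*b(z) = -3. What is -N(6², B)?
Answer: -1402 - 74*√29 ≈ -1800.5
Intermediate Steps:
b(z) = 1 (b(z) = -⅓*(-3) = 1)
B = 2*√29 (B = √(1 + 115) = √116 = 2*√29 ≈ 10.770)
N(V, I) = -2 + I + V + V*(2 + I + V) (N(V, I) = -2 + ((V + I) + V*(2 + (V + I))) = -2 + ((I + V) + V*(2 + (I + V))) = -2 + ((I + V) + V*(2 + I + V)) = -2 + (I + V + V*(2 + I + V)) = -2 + I + V + V*(2 + I + V))
-N(6², B) = -(-2 + 2*√29 + (6²)² + 3*6² + (2*√29)*6²) = -(-2 + 2*√29 + 36² + 3*36 + (2*√29)*36) = -(-2 + 2*√29 + 1296 + 108 + 72*√29) = -(1402 + 74*√29) = -1402 - 74*√29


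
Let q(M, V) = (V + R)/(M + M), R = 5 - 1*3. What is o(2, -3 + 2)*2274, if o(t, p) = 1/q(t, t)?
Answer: 2274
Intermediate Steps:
R = 2 (R = 5 - 3 = 2)
q(M, V) = (2 + V)/(2*M) (q(M, V) = (V + 2)/(M + M) = (2 + V)/((2*M)) = (2 + V)*(1/(2*M)) = (2 + V)/(2*M))
o(t, p) = 2*t/(2 + t) (o(t, p) = 1/((2 + t)/(2*t)) = 2*t/(2 + t))
o(2, -3 + 2)*2274 = (2*2/(2 + 2))*2274 = (2*2/4)*2274 = (2*2*(¼))*2274 = 1*2274 = 2274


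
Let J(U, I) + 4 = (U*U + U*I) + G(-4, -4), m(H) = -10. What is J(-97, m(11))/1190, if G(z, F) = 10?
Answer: 2077/238 ≈ 8.7269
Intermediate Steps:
J(U, I) = 6 + U² + I*U (J(U, I) = -4 + ((U*U + U*I) + 10) = -4 + ((U² + I*U) + 10) = -4 + (10 + U² + I*U) = 6 + U² + I*U)
J(-97, m(11))/1190 = (6 + (-97)² - 10*(-97))/1190 = (6 + 9409 + 970)*(1/1190) = 10385*(1/1190) = 2077/238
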